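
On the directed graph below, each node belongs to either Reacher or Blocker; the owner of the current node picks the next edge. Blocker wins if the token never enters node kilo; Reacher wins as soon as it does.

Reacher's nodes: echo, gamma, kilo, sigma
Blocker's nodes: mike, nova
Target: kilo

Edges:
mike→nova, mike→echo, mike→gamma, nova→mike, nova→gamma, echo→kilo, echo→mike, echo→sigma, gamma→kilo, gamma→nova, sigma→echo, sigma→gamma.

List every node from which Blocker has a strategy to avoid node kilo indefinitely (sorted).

A0 = {kilo}
A1: add {echo, gamma} — echo (Reacher) has echo→kilo; gamma (Reacher) has gamma→kilo.
A2: add {sigma} — sigma (Reacher) has sigma→echo.
A3 = A2; e.g. mike (Blocker) can still go to nova. Fixed point.
Reacher's attractor = {echo, gamma, kilo, sigma}; Blocker avoids the target exactly from the complement.

mike, nova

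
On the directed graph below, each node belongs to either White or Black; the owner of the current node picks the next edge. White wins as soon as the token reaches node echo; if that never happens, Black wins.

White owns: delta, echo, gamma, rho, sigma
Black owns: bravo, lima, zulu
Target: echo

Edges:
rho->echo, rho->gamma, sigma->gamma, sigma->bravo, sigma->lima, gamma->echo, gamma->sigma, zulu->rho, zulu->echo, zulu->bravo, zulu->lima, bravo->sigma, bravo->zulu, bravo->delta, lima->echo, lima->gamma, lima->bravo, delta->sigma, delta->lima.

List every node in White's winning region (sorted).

delta, echo, gamma, rho, sigma

A0 = {echo}
A1: add {gamma, rho} — rho (White) has rho→echo; gamma (White) has gamma→echo.
A2: add {sigma} — sigma (White) has sigma→gamma.
A3: add {delta} — delta (White) has delta→sigma.
A4 = A3; e.g. zulu (Black) can still go to bravo. Fixed point.
White's winning region = {delta, echo, gamma, rho, sigma}.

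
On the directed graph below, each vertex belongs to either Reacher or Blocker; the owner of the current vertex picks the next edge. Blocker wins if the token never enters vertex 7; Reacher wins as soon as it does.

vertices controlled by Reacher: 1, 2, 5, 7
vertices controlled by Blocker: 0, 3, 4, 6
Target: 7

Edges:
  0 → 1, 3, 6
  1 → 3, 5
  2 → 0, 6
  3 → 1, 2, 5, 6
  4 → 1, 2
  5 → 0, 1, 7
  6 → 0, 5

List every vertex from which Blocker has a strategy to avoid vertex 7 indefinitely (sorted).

A0 = {7}
A1: add {5} — 5 (Reacher) has 5→7.
A2: add {1} — 1 (Reacher) has 1→5.
A3 = A2; e.g. 0 (Blocker) can still go to 3. Fixed point.
Reacher's attractor = {1, 5, 7}; Blocker avoids the target exactly from the complement.

0, 2, 3, 4, 6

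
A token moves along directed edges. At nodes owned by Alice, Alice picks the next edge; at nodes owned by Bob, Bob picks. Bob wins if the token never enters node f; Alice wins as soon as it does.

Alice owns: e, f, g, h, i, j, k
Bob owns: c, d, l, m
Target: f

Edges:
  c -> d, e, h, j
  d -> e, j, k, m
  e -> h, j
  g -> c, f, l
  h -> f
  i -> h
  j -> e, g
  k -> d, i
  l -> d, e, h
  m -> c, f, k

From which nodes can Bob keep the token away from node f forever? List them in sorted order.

c, d, l, m

A0 = {f}
A1: add {g, h} — g (Alice) has g→f; h (Alice) has h→f.
A2: add {e, i, j} — e (Alice) has e→h; i (Alice) has i→h; j (Alice) has j→g.
A3: add {k} — k (Alice) has k→i.
A4 = A3; e.g. c (Bob) can still go to d. Fixed point.
Alice's attractor = {e, f, g, h, i, j, k}; Bob avoids the target exactly from the complement.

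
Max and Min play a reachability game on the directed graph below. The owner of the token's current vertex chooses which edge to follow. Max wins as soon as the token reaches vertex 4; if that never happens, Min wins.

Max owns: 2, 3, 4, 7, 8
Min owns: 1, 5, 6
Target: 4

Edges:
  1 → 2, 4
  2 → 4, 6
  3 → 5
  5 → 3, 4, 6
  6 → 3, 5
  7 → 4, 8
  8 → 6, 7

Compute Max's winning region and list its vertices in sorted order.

A0 = {4}
A1: add {2, 7} — 2 (Max) has 2→4; 7 (Max) has 7→4.
A2: add {1, 8} — 1 (Min): all of {2, 4} already in; 8 (Max) has 8→7.
A3 = A2; e.g. 3 (Max) has no edge into A2. Fixed point.
Max's winning region = {1, 2, 4, 7, 8}.

1, 2, 4, 7, 8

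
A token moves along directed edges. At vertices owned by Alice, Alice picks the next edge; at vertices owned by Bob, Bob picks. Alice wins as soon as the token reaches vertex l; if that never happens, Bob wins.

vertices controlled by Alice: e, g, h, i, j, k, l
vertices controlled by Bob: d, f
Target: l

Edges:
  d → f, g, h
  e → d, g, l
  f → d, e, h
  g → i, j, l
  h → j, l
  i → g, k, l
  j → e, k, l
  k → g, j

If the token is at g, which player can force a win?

Alice

A0 = {l}
A1: add {e, g, h, i, j} — e (Alice) has e→l; g (Alice) has g→l; h (Alice) has h→l; i (Alice) has i→l; j (Alice) has j→l.
g ∈ A1, so Alice can force the target.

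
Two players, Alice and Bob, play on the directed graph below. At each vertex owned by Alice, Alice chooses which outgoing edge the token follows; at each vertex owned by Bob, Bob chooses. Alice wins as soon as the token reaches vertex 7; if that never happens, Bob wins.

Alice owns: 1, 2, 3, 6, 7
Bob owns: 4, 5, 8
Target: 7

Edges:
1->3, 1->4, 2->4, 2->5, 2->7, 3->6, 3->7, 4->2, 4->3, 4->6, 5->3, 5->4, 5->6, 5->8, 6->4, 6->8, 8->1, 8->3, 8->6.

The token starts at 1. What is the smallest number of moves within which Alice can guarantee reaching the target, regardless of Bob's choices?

2

A0 = {7}
A1: add {2, 3} — 2 (Alice) has 2→7; 3 (Alice) has 3→7.
A2: add {1} — 1 (Alice) has 1→3.
A3 = A2; e.g. 4 (Bob) can still go to 6. Fixed point.
1 enters the attractor at level 2, so Alice can force the target in 2 moves from there.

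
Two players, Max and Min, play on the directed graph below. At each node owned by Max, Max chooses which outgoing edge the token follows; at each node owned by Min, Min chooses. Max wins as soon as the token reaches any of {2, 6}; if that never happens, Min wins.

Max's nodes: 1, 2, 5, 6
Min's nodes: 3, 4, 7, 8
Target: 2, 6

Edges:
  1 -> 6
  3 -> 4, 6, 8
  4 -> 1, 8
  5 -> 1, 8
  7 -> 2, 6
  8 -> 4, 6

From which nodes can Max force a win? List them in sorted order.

A0 = {2, 6}
A1: add {1, 7} — 1 (Max) has 1→6; 7 (Min): all of {2, 6} already in.
A2: add {5} — 5 (Max) has 5→1.
A3 = A2; e.g. 3 (Min) can still go to 4. Fixed point.
Max's winning region = {1, 2, 5, 6, 7}.

1, 2, 5, 6, 7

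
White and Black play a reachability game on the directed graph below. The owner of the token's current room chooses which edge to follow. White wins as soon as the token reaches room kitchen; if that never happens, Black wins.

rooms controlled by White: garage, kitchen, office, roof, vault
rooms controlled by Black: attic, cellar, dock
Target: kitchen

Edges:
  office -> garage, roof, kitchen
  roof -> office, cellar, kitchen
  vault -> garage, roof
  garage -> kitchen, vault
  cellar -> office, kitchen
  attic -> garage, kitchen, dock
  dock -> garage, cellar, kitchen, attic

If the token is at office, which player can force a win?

White

A0 = {kitchen}
A1: add {garage, office, roof} — garage (White) has garage→kitchen; office (White) has office→kitchen; roof (White) has roof→kitchen.
office ∈ A1, so White can force the target.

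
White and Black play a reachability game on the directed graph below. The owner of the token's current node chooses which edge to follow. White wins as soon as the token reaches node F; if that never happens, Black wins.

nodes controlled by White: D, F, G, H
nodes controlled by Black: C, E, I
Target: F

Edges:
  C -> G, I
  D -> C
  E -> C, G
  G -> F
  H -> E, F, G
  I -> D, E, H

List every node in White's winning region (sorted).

F, G, H

A0 = {F}
A1: add {G, H} — G (White) has G→F; H (White) has H→F.
A2 = A1; e.g. C (Black) can still go to I. Fixed point.
White's winning region = {F, G, H}.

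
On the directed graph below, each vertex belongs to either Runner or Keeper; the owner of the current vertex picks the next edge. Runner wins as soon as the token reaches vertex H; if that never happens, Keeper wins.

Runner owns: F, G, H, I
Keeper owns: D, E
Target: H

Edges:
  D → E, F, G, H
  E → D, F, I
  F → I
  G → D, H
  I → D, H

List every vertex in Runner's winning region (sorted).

F, G, H, I

A0 = {H}
A1: add {G, I} — G (Runner) has G→H; I (Runner) has I→H.
A2: add {F} — F (Runner) has F→I.
A3 = A2; e.g. D (Keeper) can still go to E. Fixed point.
Runner's winning region = {F, G, H, I}.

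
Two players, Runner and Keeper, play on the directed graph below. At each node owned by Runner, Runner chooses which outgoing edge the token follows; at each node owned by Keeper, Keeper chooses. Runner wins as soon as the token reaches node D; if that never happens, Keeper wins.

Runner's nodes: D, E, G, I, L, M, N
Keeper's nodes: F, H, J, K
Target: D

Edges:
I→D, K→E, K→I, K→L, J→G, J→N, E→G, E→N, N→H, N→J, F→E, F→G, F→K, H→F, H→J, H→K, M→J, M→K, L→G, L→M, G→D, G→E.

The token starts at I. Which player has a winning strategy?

A0 = {D}
A1: add {G, I} — G (Runner) has G→D; I (Runner) has I→D.
I ∈ A1, so Runner can force the target.

Runner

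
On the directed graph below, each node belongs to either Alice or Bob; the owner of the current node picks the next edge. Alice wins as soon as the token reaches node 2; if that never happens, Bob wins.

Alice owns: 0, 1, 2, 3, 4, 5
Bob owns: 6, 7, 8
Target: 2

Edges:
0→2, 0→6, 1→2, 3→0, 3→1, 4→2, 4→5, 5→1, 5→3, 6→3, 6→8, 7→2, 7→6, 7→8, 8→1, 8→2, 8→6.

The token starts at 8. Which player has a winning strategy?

A0 = {2}
A1: add {0, 1, 4} — 0 (Alice) has 0→2; 1 (Alice) has 1→2; 4 (Alice) has 4→2.
A2: add {3, 5} — 3 (Alice) has 3→0; 5 (Alice) has 5→1.
A3 = A2; e.g. 6 (Bob) can still go to 8. Fixed point.
8 never enters the attractor, so Bob can avoid the target forever.

Bob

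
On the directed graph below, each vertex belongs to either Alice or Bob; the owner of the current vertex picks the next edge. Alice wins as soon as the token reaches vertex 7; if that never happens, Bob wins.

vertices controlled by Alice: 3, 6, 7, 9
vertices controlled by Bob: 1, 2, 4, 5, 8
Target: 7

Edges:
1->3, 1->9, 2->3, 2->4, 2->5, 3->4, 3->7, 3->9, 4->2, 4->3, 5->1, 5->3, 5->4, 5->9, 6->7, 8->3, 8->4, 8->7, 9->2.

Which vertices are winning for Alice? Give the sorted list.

3, 6, 7

A0 = {7}
A1: add {3, 6} — 3 (Alice) has 3→7; 6 (Alice) has 6→7.
A2 = A1; e.g. 1 (Bob) can still go to 9. Fixed point.
Alice's winning region = {3, 6, 7}.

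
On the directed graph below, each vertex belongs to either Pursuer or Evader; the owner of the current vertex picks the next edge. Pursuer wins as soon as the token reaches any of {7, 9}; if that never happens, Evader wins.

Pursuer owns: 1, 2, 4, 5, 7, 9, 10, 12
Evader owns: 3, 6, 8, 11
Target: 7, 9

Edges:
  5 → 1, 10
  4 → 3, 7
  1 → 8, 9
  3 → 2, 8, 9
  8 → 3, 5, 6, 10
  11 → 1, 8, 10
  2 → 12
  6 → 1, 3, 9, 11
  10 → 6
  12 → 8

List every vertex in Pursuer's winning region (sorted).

A0 = {7, 9}
A1: add {1, 4} — 1 (Pursuer) has 1→9; 4 (Pursuer) has 4→7.
A2: add {5} — 5 (Pursuer) has 5→1.
A3 = A2; e.g. 2 (Pursuer) has no edge into A2. Fixed point.
Pursuer's winning region = {1, 4, 5, 7, 9}.

1, 4, 5, 7, 9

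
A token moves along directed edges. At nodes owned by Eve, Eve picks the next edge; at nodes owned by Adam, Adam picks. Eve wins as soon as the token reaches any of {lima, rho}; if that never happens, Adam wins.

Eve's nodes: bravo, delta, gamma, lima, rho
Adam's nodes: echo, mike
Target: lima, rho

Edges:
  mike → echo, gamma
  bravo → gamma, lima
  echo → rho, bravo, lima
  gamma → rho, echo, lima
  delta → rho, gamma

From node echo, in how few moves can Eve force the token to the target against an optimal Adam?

A0 = {lima, rho}
A1: add {bravo, delta, gamma} — bravo (Eve) has bravo→lima; gamma (Eve) has gamma→rho; delta (Eve) has delta→rho.
A2: add {echo} — echo (Adam): all of {rho, bravo, lima} already in.
echo enters the attractor at level 2, so Eve can force the target in 2 moves from there.

2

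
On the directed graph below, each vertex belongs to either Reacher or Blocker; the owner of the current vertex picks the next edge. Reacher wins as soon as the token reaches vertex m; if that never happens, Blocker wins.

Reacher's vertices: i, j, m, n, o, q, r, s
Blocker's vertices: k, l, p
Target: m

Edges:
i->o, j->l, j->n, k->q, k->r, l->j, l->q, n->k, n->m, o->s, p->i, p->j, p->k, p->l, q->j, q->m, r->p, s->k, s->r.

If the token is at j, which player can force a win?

Reacher

A0 = {m}
A1: add {n, q} — n (Reacher) has n→m; q (Reacher) has q→m.
A2: add {j} — j (Reacher) has j→n.
j ∈ A2, so Reacher can force the target.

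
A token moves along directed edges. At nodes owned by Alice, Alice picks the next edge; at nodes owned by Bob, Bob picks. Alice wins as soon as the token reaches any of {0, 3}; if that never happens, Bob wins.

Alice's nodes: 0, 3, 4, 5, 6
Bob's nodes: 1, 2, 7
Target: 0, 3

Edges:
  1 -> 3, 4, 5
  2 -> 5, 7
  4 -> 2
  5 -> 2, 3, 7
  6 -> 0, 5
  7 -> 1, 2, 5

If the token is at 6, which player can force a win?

Alice

A0 = {0, 3}
A1: add {5, 6} — 5 (Alice) has 5→3; 6 (Alice) has 6→0.
A2 = A1; e.g. 1 (Bob) can still go to 4. Fixed point.
6 ∈ A1, so Alice can force the target.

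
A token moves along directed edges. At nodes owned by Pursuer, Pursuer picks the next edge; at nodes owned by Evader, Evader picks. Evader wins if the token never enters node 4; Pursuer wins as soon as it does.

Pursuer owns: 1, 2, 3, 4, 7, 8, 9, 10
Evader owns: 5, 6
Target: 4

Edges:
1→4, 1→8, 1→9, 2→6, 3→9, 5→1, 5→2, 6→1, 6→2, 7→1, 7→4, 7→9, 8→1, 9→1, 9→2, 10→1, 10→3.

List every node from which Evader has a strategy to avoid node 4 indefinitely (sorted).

2, 5, 6

A0 = {4}
A1: add {1, 7} — 1 (Pursuer) has 1→4; 7 (Pursuer) has 7→4.
A2: add {8, 9, 10} — 8 (Pursuer) has 8→1; 9 (Pursuer) has 9→1; 10 (Pursuer) has 10→1.
A3: add {3} — 3 (Pursuer) has 3→9.
A4 = A3; e.g. 2 (Pursuer) has no edge into A3. Fixed point.
Pursuer's attractor = {1, 3, 4, 7, 8, 9, 10}; Evader avoids the target exactly from the complement.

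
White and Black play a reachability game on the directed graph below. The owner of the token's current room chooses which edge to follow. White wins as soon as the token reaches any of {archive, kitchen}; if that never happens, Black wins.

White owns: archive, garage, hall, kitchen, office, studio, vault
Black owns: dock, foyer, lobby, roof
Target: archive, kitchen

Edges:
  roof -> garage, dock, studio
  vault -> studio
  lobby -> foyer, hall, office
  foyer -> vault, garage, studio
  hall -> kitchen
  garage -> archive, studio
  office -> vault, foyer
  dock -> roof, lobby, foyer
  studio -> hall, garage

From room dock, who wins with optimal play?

A0 = {archive, kitchen}
A1: add {garage, hall} — hall (White) has hall→kitchen; garage (White) has garage→archive.
A2: add {studio} — studio (White) has studio→hall.
A3: add {vault} — vault (White) has vault→studio.
A4: add {foyer, office} — foyer (Black): all of {vault, garage, studio} already in; office (White) has office→vault.
A5: add {lobby} — lobby (Black): all of {foyer, hall, office} already in.
A6 = A5; e.g. roof (Black) can still go to dock. Fixed point.
dock never enters the attractor, so Black can avoid the target forever.

Black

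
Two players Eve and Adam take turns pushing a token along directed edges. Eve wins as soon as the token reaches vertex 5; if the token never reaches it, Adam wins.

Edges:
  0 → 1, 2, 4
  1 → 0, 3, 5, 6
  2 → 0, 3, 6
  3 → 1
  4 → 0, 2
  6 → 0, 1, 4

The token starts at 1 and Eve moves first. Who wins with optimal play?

Eve

Track states (vertex, player-to-move).
A0 = {(5,Eve), (5,Adam)}
A1: add {(1,Eve)}.
(1,Eve) ∈ A1 ⇒ Eve forces the target.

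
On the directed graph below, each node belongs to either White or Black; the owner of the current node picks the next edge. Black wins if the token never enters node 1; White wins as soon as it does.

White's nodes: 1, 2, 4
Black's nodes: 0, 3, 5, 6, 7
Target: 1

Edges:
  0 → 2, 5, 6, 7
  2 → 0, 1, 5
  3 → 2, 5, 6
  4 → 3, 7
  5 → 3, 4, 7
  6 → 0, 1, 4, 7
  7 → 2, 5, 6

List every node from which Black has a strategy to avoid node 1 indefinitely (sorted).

0, 3, 4, 5, 6, 7

A0 = {1}
A1: add {2} — 2 (White) has 2→1.
A2 = A1; e.g. 0 (Black) can still go to 5. Fixed point.
White's attractor = {1, 2}; Black avoids the target exactly from the complement.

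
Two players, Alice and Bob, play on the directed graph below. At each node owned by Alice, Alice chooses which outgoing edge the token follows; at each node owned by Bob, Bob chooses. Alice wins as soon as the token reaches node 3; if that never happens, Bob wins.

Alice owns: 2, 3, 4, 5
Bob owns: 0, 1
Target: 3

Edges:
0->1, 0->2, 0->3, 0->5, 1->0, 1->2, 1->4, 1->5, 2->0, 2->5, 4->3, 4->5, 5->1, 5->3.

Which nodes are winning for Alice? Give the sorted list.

2, 3, 4, 5

A0 = {3}
A1: add {4, 5} — 4 (Alice) has 4→3; 5 (Alice) has 5→3.
A2: add {2} — 2 (Alice) has 2→5.
A3 = A2; e.g. 0 (Bob) can still go to 1. Fixed point.
Alice's winning region = {2, 3, 4, 5}.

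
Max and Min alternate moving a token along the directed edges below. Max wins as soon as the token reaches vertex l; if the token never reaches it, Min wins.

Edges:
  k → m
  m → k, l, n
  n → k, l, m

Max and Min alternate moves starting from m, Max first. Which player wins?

Track states (vertex, player-to-move).
A0 = {(l,Max), (l,Min)}
A1: add {(m,Max), (n,Max)}.
(m,Max) ∈ A1 ⇒ Max forces the target.

Max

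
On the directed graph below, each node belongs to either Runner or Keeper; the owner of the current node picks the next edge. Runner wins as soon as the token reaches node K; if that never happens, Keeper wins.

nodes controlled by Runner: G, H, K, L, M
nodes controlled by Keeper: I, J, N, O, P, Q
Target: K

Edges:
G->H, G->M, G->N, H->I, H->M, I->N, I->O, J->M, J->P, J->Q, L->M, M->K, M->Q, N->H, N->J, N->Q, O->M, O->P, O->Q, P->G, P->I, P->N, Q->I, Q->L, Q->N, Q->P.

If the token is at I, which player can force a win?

Keeper

A0 = {K}
A1: add {M} — M (Runner) has M→K.
A2: add {G, H, L} — G (Runner) has G→M; H (Runner) has H→M; L (Runner) has L→M.
A3 = A2; e.g. I (Keeper) can still go to N. Fixed point.
I never enters the attractor, so Keeper can avoid the target forever.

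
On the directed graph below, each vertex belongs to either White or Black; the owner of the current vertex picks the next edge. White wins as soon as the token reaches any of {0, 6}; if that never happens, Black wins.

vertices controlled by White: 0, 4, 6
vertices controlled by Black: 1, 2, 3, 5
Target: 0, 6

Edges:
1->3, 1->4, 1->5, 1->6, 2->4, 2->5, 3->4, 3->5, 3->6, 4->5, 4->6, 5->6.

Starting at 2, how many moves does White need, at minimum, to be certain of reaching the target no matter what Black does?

A0 = {0, 6}
A1: add {4, 5} — 4 (White) has 4→6; 5 (Black): all of {6} already in.
A2: add {2, 3} — 2 (Black): all of {4, 5} already in; 3 (Black): all of {4, 5, 6} already in.
2 enters the attractor at level 2, so White can force the target in 2 moves from there.

2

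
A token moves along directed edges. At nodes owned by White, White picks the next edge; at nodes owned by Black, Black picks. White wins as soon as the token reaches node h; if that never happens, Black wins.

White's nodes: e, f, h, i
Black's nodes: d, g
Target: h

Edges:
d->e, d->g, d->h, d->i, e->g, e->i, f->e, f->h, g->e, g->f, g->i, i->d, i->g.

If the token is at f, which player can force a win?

A0 = {h}
A1: add {f} — f (White) has f→h.
A2 = A1; e.g. d (Black) can still go to e. Fixed point.
f ∈ A1, so White can force the target.

White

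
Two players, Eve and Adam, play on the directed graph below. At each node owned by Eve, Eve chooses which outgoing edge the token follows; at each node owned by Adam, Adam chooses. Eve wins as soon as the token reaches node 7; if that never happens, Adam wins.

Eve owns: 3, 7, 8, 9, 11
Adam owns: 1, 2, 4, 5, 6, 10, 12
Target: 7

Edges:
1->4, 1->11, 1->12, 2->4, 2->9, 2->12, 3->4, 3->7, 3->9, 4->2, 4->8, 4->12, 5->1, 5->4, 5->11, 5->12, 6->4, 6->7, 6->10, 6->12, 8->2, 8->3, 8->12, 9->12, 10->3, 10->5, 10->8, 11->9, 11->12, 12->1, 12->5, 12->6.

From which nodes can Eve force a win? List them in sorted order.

A0 = {7}
A1: add {3} — 3 (Eve) has 3→7.
A2: add {8} — 8 (Eve) has 8→3.
A3 = A2; e.g. 1 (Adam) can still go to 4. Fixed point.
Eve's winning region = {3, 7, 8}.

3, 7, 8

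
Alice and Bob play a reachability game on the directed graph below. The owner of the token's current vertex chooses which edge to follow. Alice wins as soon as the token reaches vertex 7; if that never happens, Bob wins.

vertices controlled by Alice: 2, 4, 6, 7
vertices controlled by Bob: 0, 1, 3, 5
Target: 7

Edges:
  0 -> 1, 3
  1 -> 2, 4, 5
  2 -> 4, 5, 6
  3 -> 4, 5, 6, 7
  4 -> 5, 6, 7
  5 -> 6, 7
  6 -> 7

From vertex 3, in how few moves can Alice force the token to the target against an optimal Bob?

A0 = {7}
A1: add {4, 6} — 4 (Alice) has 4→7; 6 (Alice) has 6→7.
A2: add {2, 5} — 2 (Alice) has 2→4; 5 (Bob): all of {6, 7} already in.
A3: add {1, 3} — 1 (Bob): all of {2, 4, 5} already in; 3 (Bob): all of {4, 5, 6, 7} already in.
3 enters the attractor at level 3, so Alice can force the target in 3 moves from there.

3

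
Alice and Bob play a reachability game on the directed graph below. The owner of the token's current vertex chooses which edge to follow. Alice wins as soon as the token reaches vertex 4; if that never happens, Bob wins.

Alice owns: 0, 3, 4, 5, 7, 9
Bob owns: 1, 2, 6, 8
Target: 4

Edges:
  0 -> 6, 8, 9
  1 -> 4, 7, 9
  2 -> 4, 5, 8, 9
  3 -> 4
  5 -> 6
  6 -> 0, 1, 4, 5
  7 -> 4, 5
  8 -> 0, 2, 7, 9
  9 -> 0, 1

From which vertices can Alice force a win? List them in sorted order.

A0 = {4}
A1: add {3, 7} — 3 (Alice) has 3→4; 7 (Alice) has 7→4.
A2 = A1; e.g. 0 (Alice) has no edge into A1. Fixed point.
Alice's winning region = {3, 4, 7}.

3, 4, 7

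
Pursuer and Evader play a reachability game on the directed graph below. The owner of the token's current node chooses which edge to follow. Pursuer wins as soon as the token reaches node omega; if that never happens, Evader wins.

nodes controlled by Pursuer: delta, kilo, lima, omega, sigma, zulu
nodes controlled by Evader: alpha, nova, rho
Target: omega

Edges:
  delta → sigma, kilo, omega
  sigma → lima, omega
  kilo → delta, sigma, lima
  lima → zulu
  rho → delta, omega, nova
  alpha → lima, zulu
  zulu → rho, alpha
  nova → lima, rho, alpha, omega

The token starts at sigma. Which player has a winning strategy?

Pursuer

A0 = {omega}
A1: add {delta, sigma} — delta (Pursuer) has delta→omega; sigma (Pursuer) has sigma→omega.
sigma ∈ A1, so Pursuer can force the target.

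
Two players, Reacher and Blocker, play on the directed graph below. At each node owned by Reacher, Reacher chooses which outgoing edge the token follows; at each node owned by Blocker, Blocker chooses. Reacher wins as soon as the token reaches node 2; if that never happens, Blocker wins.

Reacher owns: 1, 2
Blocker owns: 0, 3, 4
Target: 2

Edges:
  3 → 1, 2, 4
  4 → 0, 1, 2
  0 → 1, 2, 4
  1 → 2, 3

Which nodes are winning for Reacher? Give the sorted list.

A0 = {2}
A1: add {1} — 1 (Reacher) has 1→2.
A2 = A1; e.g. 0 (Blocker) can still go to 4. Fixed point.
Reacher's winning region = {1, 2}.

1, 2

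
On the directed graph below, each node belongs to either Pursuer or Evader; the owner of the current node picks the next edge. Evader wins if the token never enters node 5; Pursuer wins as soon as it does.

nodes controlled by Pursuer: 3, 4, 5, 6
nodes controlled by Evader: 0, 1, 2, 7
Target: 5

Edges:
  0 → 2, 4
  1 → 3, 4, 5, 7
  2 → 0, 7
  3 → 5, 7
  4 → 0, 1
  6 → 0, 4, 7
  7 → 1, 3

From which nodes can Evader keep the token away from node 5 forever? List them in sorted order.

0, 1, 2, 4, 6, 7

A0 = {5}
A1: add {3} — 3 (Pursuer) has 3→5.
A2 = A1; e.g. 0 (Evader) can still go to 2. Fixed point.
Pursuer's attractor = {3, 5}; Evader avoids the target exactly from the complement.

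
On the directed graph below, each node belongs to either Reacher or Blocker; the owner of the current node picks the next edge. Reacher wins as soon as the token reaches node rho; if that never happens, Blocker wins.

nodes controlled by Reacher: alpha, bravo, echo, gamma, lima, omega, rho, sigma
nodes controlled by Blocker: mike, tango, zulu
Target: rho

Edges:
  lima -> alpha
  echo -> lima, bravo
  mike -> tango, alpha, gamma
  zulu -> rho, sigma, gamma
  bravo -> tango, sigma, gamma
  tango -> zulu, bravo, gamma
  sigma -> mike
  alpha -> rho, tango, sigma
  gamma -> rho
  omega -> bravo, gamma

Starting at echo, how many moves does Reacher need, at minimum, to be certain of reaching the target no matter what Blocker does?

A0 = {rho}
A1: add {alpha, gamma} — alpha (Reacher) has alpha→rho; gamma (Reacher) has gamma→rho.
A2: add {bravo, lima, omega} — lima (Reacher) has lima→alpha; bravo (Reacher) has bravo→gamma; omega (Reacher) has omega→gamma.
A3: add {echo} — echo (Reacher) has echo→lima.
A4 = A3; e.g. mike (Blocker) can still go to tango. Fixed point.
echo enters the attractor at level 3, so Reacher can force the target in 3 moves from there.

3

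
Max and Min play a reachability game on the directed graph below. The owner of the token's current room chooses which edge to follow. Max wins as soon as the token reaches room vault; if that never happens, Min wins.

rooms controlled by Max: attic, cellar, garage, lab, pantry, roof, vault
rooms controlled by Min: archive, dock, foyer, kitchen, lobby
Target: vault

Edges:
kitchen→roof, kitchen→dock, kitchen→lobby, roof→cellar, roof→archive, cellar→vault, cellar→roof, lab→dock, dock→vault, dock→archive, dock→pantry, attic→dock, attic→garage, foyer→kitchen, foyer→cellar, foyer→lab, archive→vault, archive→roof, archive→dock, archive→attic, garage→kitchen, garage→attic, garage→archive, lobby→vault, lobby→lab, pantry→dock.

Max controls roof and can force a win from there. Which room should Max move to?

cellar

A0 = {vault}
A1: add {cellar} — cellar (Max) has cellar→vault.
A2: add {roof} — roof (Max) has roof→cellar.
A3 = A2; e.g. kitchen (Min) can still go to dock. Fixed point.
From roof, successor cellar is in the attractor (rank 1); the other successor archive is not.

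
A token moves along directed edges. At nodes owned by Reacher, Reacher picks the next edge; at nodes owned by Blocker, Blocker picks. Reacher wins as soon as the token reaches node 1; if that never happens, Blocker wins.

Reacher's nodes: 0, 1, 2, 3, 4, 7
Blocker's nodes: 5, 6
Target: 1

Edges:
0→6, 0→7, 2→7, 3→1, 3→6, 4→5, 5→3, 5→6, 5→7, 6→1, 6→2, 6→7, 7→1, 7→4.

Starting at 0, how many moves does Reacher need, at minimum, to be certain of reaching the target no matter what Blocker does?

A0 = {1}
A1: add {3, 7} — 3 (Reacher) has 3→1; 7 (Reacher) has 7→1.
A2: add {0, 2} — 0 (Reacher) has 0→7; 2 (Reacher) has 2→7.
0 enters the attractor at level 2, so Reacher can force the target in 2 moves from there.

2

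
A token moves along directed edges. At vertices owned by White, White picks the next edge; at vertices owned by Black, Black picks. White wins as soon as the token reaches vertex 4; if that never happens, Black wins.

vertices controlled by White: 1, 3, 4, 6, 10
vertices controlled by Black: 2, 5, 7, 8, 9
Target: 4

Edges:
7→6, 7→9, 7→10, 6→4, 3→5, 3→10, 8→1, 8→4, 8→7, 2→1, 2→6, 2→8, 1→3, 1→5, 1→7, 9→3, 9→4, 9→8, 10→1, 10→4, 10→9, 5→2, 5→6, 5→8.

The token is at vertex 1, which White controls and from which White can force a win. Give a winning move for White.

3

A0 = {4}
A1: add {6, 10} — 6 (White) has 6→4; 10 (White) has 10→4.
A2: add {3} — 3 (White) has 3→10.
A3: add {1} — 1 (White) has 1→3.
A4 = A3; e.g. 2 (Black) can still go to 8. Fixed point.
From 1, successor 3 is in the attractor (rank 2); the other successors 5, 7 are not.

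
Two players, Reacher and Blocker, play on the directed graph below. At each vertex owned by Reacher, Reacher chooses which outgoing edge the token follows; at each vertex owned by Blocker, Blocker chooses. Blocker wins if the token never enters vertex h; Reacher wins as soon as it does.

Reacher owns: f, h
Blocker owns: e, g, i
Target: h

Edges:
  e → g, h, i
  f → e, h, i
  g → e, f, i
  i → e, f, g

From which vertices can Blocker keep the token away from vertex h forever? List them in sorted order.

e, g, i

A0 = {h}
A1: add {f} — f (Reacher) has f→h.
A2 = A1; e.g. e (Blocker) can still go to g. Fixed point.
Reacher's attractor = {f, h}; Blocker avoids the target exactly from the complement.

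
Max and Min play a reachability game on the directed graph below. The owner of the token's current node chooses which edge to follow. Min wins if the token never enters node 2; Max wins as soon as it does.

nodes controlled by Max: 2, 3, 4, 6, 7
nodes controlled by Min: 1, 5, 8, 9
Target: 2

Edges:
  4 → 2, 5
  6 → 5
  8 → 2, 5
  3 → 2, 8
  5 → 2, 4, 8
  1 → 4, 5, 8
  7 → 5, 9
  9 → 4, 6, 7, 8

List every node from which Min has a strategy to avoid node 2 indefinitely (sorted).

A0 = {2}
A1: add {3, 4} — 3 (Max) has 3→2; 4 (Max) has 4→2.
A2 = A1; e.g. 1 (Min) can still go to 5. Fixed point.
Max's attractor = {2, 3, 4}; Min avoids the target exactly from the complement.

1, 5, 6, 7, 8, 9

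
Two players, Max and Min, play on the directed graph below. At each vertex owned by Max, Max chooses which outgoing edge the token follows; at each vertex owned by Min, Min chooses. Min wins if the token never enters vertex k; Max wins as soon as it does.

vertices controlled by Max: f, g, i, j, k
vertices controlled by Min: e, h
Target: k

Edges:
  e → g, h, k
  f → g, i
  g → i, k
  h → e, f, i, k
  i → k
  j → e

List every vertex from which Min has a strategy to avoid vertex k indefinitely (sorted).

e, h, j

A0 = {k}
A1: add {g, i} — g (Max) has g→k; i (Max) has i→k.
A2: add {f} — f (Max) has f→g.
A3 = A2; e.g. e (Min) can still go to h. Fixed point.
Max's attractor = {f, g, i, k}; Min avoids the target exactly from the complement.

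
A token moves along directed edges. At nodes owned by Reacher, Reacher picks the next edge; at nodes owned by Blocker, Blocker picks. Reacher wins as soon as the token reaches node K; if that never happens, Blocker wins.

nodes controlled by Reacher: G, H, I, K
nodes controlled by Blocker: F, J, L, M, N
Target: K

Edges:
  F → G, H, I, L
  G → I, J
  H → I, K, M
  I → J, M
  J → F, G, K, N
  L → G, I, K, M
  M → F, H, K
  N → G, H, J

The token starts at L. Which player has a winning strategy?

Blocker

A0 = {K}
A1: add {H} — H (Reacher) has H→K.
A2 = A1; e.g. F (Blocker) can still go to G. Fixed point.
L never enters the attractor, so Blocker can avoid the target forever.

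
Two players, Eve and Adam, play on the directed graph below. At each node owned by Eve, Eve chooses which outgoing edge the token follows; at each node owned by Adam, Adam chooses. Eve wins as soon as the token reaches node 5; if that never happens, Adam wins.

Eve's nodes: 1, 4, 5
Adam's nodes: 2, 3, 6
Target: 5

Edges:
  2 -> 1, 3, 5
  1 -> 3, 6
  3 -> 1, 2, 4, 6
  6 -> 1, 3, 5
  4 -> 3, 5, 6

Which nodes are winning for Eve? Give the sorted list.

A0 = {5}
A1: add {4} — 4 (Eve) has 4→5.
A2 = A1; e.g. 1 (Eve) has no edge into A1. Fixed point.
Eve's winning region = {4, 5}.

4, 5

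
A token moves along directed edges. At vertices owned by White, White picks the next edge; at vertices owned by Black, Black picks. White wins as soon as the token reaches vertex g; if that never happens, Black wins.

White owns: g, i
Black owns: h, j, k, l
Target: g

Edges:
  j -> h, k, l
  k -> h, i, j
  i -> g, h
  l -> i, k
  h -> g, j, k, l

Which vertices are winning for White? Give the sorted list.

A0 = {g}
A1: add {i} — i (White) has i→g.
A2 = A1; e.g. h (Black) can still go to j. Fixed point.
White's winning region = {g, i}.

g, i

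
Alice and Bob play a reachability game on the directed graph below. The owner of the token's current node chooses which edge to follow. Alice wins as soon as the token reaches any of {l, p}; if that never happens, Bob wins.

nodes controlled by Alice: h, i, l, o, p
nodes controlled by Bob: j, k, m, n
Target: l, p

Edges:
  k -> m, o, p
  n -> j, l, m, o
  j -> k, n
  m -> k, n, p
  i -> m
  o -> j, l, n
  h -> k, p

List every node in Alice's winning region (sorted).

A0 = {l, p}
A1: add {h, o} — h (Alice) has h→p; o (Alice) has o→l.
A2 = A1; e.g. i (Alice) has no edge into A1. Fixed point.
Alice's winning region = {h, l, o, p}.

h, l, o, p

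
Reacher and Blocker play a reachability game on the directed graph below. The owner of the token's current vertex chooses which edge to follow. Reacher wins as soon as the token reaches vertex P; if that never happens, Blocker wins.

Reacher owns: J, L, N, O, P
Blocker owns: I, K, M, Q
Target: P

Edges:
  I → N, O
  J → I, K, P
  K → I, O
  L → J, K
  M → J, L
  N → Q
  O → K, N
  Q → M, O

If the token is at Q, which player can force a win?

Blocker

A0 = {P}
A1: add {J} — J (Reacher) has J→P.
A2: add {L} — L (Reacher) has L→J.
A3: add {M} — M (Blocker): all of {J, L} already in.
A4 = A3; e.g. I (Blocker) can still go to N. Fixed point.
Q never enters the attractor, so Blocker can avoid the target forever.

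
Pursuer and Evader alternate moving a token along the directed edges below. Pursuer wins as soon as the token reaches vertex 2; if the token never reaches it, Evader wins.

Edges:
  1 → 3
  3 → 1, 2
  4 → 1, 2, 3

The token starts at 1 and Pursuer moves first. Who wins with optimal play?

Evader

Track states (vertex, player-to-move).
A0 = {(2,Pursuer), (2,Evader)}
A1: add {(3,Pursuer), (4,Pursuer)}.
A2: add {(1,Evader)}.
A3 = A2; e.g. (1,Pursuer) stays out. (1,Pursuer) never enters ⇒ Evader avoids the target.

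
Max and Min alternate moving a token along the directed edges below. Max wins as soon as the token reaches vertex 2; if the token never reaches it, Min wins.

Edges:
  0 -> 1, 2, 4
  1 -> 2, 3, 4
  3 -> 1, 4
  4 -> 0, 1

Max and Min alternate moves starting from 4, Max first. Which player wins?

Track states (vertex, player-to-move).
A0 = {(2,Max), (2,Min)}
A1: add {(0,Max), (1,Max)}.
A2: add {(4,Min)}.
A3: add {(3,Max)}.
A4 = A3; e.g. (0,Min) stays out. (4,Max) never enters ⇒ Min avoids the target.

Min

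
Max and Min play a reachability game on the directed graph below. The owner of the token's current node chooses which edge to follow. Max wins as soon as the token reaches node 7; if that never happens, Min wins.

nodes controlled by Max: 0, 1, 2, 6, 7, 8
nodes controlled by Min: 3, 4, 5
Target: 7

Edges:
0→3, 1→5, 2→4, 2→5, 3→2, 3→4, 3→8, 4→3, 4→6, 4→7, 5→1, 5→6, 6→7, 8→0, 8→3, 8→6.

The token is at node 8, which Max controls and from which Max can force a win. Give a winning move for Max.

6

A0 = {7}
A1: add {6} — 6 (Max) has 6→7.
A2: add {8} — 8 (Max) has 8→6.
A3 = A2; e.g. 0 (Max) has no edge into A2. Fixed point.
From 8, successor 6 is in the attractor (rank 1); the other successors 0, 3 are not.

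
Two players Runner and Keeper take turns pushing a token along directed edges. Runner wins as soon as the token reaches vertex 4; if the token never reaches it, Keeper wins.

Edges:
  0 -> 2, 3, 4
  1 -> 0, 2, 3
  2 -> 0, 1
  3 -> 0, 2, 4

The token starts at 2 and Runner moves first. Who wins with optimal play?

Keeper

Track states (vertex, player-to-move).
A0 = {(4,Runner), (4,Keeper)}
A1: add {(0,Runner), (3,Runner)}.
A2 = A1; e.g. (0,Keeper) stays out. (2,Runner) never enters ⇒ Keeper avoids the target.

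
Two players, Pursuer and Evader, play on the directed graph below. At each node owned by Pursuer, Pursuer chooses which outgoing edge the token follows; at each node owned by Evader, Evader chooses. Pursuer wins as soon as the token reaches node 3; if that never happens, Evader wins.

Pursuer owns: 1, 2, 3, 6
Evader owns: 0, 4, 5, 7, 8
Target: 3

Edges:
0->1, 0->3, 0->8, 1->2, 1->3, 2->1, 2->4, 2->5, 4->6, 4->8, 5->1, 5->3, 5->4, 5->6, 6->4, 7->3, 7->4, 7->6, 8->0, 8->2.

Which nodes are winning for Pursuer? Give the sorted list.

1, 2, 3

A0 = {3}
A1: add {1} — 1 (Pursuer) has 1→3.
A2: add {2} — 2 (Pursuer) has 2→1.
A3 = A2; e.g. 0 (Evader) can still go to 8. Fixed point.
Pursuer's winning region = {1, 2, 3}.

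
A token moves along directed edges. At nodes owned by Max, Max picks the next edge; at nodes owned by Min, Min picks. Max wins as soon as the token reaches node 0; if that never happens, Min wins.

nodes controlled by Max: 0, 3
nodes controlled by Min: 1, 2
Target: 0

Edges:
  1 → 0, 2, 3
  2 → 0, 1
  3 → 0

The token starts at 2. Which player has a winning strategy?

Min

A0 = {0}
A1: add {3} — 3 (Max) has 3→0.
A2 = A1; e.g. 1 (Min) can still go to 2. Fixed point.
2 never enters the attractor, so Min can avoid the target forever.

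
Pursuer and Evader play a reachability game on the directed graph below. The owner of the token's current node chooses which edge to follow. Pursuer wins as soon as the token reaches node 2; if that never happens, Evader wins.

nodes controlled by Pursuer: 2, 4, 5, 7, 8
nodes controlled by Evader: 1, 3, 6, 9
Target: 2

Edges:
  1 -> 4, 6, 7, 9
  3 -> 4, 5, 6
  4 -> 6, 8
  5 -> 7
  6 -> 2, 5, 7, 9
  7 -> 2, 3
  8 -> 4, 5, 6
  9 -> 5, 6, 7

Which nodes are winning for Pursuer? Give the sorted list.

A0 = {2}
A1: add {7} — 7 (Pursuer) has 7→2.
A2: add {5} — 5 (Pursuer) has 5→7.
A3: add {8} — 8 (Pursuer) has 8→5.
A4: add {4} — 4 (Pursuer) has 4→8.
A5 = A4; e.g. 1 (Evader) can still go to 6. Fixed point.
Pursuer's winning region = {2, 4, 5, 7, 8}.

2, 4, 5, 7, 8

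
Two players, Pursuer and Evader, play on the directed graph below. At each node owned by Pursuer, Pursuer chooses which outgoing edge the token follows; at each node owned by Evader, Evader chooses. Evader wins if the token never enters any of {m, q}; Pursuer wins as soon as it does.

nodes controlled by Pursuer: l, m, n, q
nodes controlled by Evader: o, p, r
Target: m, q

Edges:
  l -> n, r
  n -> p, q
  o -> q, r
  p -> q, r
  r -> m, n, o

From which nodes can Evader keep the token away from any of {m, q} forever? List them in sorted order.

o, p, r

A0 = {m, q}
A1: add {n} — n (Pursuer) has n→q.
A2: add {l} — l (Pursuer) has l→n.
A3 = A2; e.g. o (Evader) can still go to r. Fixed point.
Pursuer's attractor = {l, m, n, q}; Evader avoids the target exactly from the complement.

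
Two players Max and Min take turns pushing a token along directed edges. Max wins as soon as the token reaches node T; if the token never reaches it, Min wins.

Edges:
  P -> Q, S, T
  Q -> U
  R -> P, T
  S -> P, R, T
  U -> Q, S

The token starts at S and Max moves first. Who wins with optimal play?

Max

Track states (vertex, player-to-move).
A0 = {(T,Max), (T,Min)}
A1: add {(P,Max), (R,Max), (S,Max)}.
(S,Max) ∈ A1 ⇒ Max forces the target.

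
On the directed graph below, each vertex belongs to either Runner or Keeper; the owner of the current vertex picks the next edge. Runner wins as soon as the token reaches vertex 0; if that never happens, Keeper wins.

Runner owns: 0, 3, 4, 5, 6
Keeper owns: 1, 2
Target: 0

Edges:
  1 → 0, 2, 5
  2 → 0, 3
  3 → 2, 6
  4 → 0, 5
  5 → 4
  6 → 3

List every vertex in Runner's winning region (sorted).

0, 4, 5

A0 = {0}
A1: add {4} — 4 (Runner) has 4→0.
A2: add {5} — 5 (Runner) has 5→4.
A3 = A2; e.g. 1 (Keeper) can still go to 2. Fixed point.
Runner's winning region = {0, 4, 5}.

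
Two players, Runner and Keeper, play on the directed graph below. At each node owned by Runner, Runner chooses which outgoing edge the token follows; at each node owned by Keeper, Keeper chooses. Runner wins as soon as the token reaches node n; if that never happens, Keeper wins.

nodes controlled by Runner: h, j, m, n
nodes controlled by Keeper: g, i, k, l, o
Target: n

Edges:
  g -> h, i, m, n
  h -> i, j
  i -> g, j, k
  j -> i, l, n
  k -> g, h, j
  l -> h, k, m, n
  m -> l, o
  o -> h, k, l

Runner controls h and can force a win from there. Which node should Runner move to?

j

A0 = {n}
A1: add {j} — j (Runner) has j→n.
A2: add {h} — h (Runner) has h→j.
A3 = A2; e.g. g (Keeper) can still go to i. Fixed point.
From h, successor j is in the attractor (rank 1); the other successor i is not.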